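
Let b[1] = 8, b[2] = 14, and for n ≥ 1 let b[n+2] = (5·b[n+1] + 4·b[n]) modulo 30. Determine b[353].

8

b[1] = 8,  b[2] = 14,  b[3] = 12,  b[4] = 26,  b[5] = 28,  b[6] = 4,  b[7] = 12,  b[8] = 16,  b[9] = 8,  b[10] = 14.
The sequence repeats with period 8.
(353 - 1) mod 8 = 0, so b[353] = b[1] = 8.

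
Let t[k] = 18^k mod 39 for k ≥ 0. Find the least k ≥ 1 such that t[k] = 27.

4

We have t[0] = 1; t[1] = 18; t[2] = 12; t[3] = 21; t[4] = 27; t[5] = 18.
Since t[5] = t[1] = 18, the sequence is eventually periodic: after a pre-period of length 1 it cycles with period 4.
The value 27 first appears (with k ≥ 1) at t[4].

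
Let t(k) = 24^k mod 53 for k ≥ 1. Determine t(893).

Listing terms: t(1) = 24; t(2) = 46; t(3) = 44; t(4) = 49; t(5) = 10; t(6) = 28; t(7) = 36; t(8) = 16; t(9) = 13; t(10) = 47; t(11) = 15; t(12) = 42; t(13) = 1; t(14) = 24.
Since t(14) = t(1) = 24, the sequence is periodic with period 13.
So t(893) = t(1 + ((893-1) mod 13)) = t(9) = 13.

13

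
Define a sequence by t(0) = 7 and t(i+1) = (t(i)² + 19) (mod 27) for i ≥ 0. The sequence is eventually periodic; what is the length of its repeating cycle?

Computing terms: t(0) = 7; t(1) = 14; t(2) = 26; t(3) = 20; t(4) = 14.
Since t(4) = t(1) = 14, the sequence is eventually periodic: after a pre-period of length 1 it cycles with period 3.

3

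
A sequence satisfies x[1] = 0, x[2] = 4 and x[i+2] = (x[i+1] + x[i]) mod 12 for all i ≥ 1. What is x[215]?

8

Listing terms: x[1] = 0, x[2] = 4, x[3] = 4, x[4] = 8, x[5] = 0, x[6] = 8, x[7] = 8, x[8] = 4, x[9] = 0, x[10] = 4.
Since (x[9], x[10]) = (x[1], x[2]) = (0, 4) (two consecutive terms determine the rest), the sequence is periodic with period 8.
(215 - 1) mod 8 = 6, so x[215] = x[7] = 8.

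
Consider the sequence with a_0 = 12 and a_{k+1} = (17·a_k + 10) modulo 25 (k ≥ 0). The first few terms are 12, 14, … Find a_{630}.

18

We have a_0 = 12, a_1 = 14, a_2 = 23, a_3 = 1, a_4 = 2, a_5 = 19, a_6 = 8, a_7 = 21, a_8 = 17, a_9 = 24, a_{10} = 18, a_{11} = 16, a_{12} = 7, a_{13} = 4, a_{14} = 3, a_{15} = 11, a_{16} = 22, a_{17} = 9, a_{18} = 13, a_{19} = 6, a_{20} = 12.
Since a_{20} = a_0 = 12, the sequence is periodic with period 20.
So a_{630} = a_{0 + ((630-0) mod 20)} = a_{10} = 18.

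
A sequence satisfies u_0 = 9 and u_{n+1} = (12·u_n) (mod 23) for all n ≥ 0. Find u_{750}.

8

Listing terms: u_0 = 9; u_1 = 16; u_2 = 8; u_3 = 4; u_4 = 2; u_5 = 1; u_6 = 12; u_7 = 6; u_8 = 3; u_9 = 13; u_{10} = 18; u_{11} = 9.
The sequence repeats with period 11.
So u_{750} = u_{0 + ((750-0) mod 11)} = u_2 = 8.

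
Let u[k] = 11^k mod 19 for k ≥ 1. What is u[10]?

u[1] = 11, u[2] = 7, u[3] = 1, u[4] = 11.
Since u[4] = u[1] = 11, the sequence is periodic with period 3.
(10 - 1) mod 3 = 0, so u[10] = u[1] = 11.

11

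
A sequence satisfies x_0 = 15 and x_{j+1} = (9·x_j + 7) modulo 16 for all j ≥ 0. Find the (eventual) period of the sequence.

x_0 = 15; x_1 = 14; x_2 = 5; x_3 = 4; x_4 = 11; x_5 = 10; x_6 = 1; x_7 = 0; x_8 = 7; x_9 = 6; x_{10} = 13; x_{11} = 12; x_{12} = 3; x_{13} = 2; x_{14} = 9; x_{15} = 8; x_{16} = 15.
The sequence repeats with period 16.

16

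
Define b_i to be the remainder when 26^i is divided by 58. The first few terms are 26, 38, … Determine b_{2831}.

2

b_1 = 26, b_2 = 38, b_3 = 2, b_4 = 52, b_5 = 18, b_6 = 4, b_7 = 46, b_8 = 36, b_9 = 8, b_{10} = 34, b_{11} = 14, b_{12} = 16, b_{13} = 10, b_{14} = 28, b_{15} = 32, b_{16} = 20, b_{17} = 56, b_{18} = 6, b_{19} = 40, b_{20} = 54, b_{21} = 12, b_{22} = 22, b_{23} = 50, b_{24} = 24, b_{25} = 44, b_{26} = 42, b_{27} = 48, b_{28} = 30, b_{29} = 26.
Since b_{29} = b_1 = 26, the sequence is periodic with period 28.
(2831 - 1) mod 28 = 2, so b_{2831} = b_3 = 2.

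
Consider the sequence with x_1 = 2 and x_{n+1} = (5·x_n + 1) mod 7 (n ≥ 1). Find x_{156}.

3

Listing terms: x_1 = 2, x_2 = 4, x_3 = 0, x_4 = 1, x_5 = 6, x_6 = 3, x_7 = 2.
The sequence repeats with period 6.
So x_{156} = x_{1 + ((156-1) mod 6)} = x_6 = 3.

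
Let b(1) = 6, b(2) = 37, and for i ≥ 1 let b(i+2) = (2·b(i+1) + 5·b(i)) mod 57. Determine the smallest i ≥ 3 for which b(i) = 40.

11

We have b(1) = 6, b(2) = 37, b(3) = 47, b(4) = 51, b(5) = 52, b(6) = 17, b(7) = 9, b(8) = 46, b(9) = 23, b(10) = 48, b(11) = 40, b(12) = 35, b(13) = 42, b(14) = 31, b(15) = 44, b(16) = 15, b(17) = 22, b(18) = 5, b(19) = 6, b(20) = 37.
The sequence repeats with period 18.
The value 40 first appears (with i ≥ 3) at b(11).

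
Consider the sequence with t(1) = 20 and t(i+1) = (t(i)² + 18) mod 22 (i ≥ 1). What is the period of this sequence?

t(1) = 20,  t(2) = 0,  t(3) = 18,  t(4) = 12,  t(5) = 8,  t(6) = 16,  t(7) = 10,  t(8) = 8.
Since t(8) = t(5) = 8, the sequence is eventually periodic: after a pre-period of length 4 it cycles with period 3.

3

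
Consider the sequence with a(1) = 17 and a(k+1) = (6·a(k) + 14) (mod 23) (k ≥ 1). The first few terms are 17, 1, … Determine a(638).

Computing terms: a(1) = 17, a(2) = 1, a(3) = 20, a(4) = 19, a(5) = 13, a(6) = 0, a(7) = 14, a(8) = 6, a(9) = 4, a(10) = 15, a(11) = 12, a(12) = 17.
The sequence repeats with period 11.
So a(638) = a(1 + ((638-1) mod 11)) = a(11) = 12.

12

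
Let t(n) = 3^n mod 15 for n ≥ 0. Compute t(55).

t(0) = 1, t(1) = 3, t(2) = 9, t(3) = 12, t(4) = 6, t(5) = 3.
Since t(5) = t(1) = 3, the sequence is eventually periodic: after a pre-period of length 1 it cycles with period 4.
For n ≥ 1, t(n) depends only on (n - 1) mod 4. (55 - 1) mod 4 = 2, so t(55) = t(3) = 12.

12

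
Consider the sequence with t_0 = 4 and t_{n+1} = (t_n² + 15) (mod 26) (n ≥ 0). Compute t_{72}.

Listing terms: t_0 = 4,  t_1 = 5,  t_2 = 14,  t_3 = 3,  t_4 = 24,  t_5 = 19,  t_6 = 12,  t_7 = 3.
Since t_7 = t_3 = 3, the sequence is eventually periodic: after a pre-period of length 3 it cycles with period 4.
For n ≥ 3, t_n depends only on (n - 3) mod 4. (72 - 3) mod 4 = 1, so t_{72} = t_4 = 24.

24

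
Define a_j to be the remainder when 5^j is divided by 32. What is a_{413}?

a_1 = 5, a_2 = 25, a_3 = 29, a_4 = 17, a_5 = 21, a_6 = 9, a_7 = 13, a_8 = 1, a_9 = 5.
The sequence repeats with period 8.
So a_{413} = a_{1 + ((413-1) mod 8)} = a_5 = 21.

21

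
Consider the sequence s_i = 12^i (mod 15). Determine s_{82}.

9

s_1 = 12; s_2 = 9; s_3 = 3; s_4 = 6; s_5 = 12.
Since s_5 = s_1 = 12, the sequence is periodic with period 4.
(82 - 1) mod 4 = 1, so s_{82} = s_2 = 9.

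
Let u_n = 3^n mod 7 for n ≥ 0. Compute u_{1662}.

We have u_0 = 1, u_1 = 3, u_2 = 2, u_3 = 6, u_4 = 4, u_5 = 5, u_6 = 1.
Since u_6 = u_0 = 1, the sequence is periodic with period 6.
(1662 - 0) mod 6 = 0, so u_{1662} = u_0 = 1.

1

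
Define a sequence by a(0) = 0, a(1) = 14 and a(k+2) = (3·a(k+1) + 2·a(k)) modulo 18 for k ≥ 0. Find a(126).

Computing terms: a(0) = 0; a(1) = 14; a(2) = 6; a(3) = 10; a(4) = 6; a(5) = 2; a(6) = 0; a(7) = 4; a(8) = 12; a(9) = 8; a(10) = 12; a(11) = 16; a(12) = 0; a(13) = 14.
The sequence repeats with period 12.
So a(126) = a(0 + ((126-0) mod 12)) = a(6) = 0.

0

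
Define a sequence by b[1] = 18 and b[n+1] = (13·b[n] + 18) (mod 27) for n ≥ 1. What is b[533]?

9

b[1] = 18, b[2] = 9, b[3] = 0, b[4] = 18.
Since b[4] = b[1] = 18, the sequence is periodic with period 3.
So b[533] = b[1 + ((533-1) mod 3)] = b[2] = 9.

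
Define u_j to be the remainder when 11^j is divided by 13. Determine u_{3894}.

12

Listing terms: u_1 = 11, u_2 = 4, u_3 = 5, u_4 = 3, u_5 = 7, u_6 = 12, u_7 = 2, u_8 = 9, u_9 = 8, u_{10} = 10, u_{11} = 6, u_{12} = 1, u_{13} = 11.
The sequence repeats with period 12.
(3894 - 1) mod 12 = 5, so u_{3894} = u_6 = 12.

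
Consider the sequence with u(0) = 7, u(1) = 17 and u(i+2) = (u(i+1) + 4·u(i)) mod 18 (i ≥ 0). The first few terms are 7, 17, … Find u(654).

9

Listing terms: u(0) = 7; u(1) = 17; u(2) = 9; u(3) = 5; u(4) = 5; u(5) = 7; u(6) = 9; u(7) = 1; u(8) = 1; u(9) = 5; u(10) = 9; u(11) = 11; u(12) = 11; u(13) = 1; u(14) = 9; u(15) = 13; u(16) = 13; u(17) = 11; u(18) = 9; u(19) = 17; u(20) = 17; u(21) = 13; u(22) = 9; u(23) = 7; u(24) = 7; u(25) = 17.
Since (u(24), u(25)) = (u(0), u(1)) = (7, 17) (two consecutive terms determine the rest), the sequence is periodic with period 24.
So u(654) = u(0 + ((654-0) mod 24)) = u(6) = 9.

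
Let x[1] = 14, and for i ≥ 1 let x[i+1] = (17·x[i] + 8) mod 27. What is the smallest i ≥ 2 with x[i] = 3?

2

Listing terms: x[1] = 14; x[2] = 3; x[3] = 5; x[4] = 12; x[5] = 23; x[6] = 21; x[7] = 14.
Since x[7] = x[1] = 14, the sequence is periodic with period 6.
The value 3 first appears (with i ≥ 2) at x[2].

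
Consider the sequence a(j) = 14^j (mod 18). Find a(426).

10

Listing terms: a(0) = 1, a(1) = 14, a(2) = 16, a(3) = 8, a(4) = 4, a(5) = 2, a(6) = 10, a(7) = 14.
Since a(7) = a(1) = 14, the sequence is eventually periodic: after a pre-period of length 1 it cycles with period 6.
For j ≥ 1, a(j) depends only on (j - 1) mod 6. (426 - 1) mod 6 = 5, so a(426) = a(6) = 10.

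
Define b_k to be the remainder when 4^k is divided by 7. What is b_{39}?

1

Computing terms: b_1 = 4; b_2 = 2; b_3 = 1; b_4 = 4.
The sequence repeats with period 3.
So b_{39} = b_{1 + ((39-1) mod 3)} = b_3 = 1.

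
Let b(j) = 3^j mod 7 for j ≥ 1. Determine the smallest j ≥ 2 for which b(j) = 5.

5

b(1) = 3,  b(2) = 2,  b(3) = 6,  b(4) = 4,  b(5) = 5,  b(6) = 1,  b(7) = 3.
Since b(7) = b(1) = 3, the sequence is periodic with period 6.
The value 5 first appears (with j ≥ 2) at b(5).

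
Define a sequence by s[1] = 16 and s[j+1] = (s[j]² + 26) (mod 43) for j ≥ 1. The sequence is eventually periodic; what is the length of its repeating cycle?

s[1] = 16,  s[2] = 24,  s[3] = 0,  s[4] = 26,  s[5] = 14,  s[6] = 7,  s[7] = 32,  s[8] = 18,  s[9] = 6,  s[10] = 19,  s[11] = 0.
Since s[11] = s[3] = 0, the sequence is eventually periodic: after a pre-period of length 2 it cycles with period 8.

8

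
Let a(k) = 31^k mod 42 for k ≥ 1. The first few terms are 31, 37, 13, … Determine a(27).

13

a(1) = 31, a(2) = 37, a(3) = 13, a(4) = 25, a(5) = 19, a(6) = 1, a(7) = 31.
Since a(7) = a(1) = 31, the sequence is periodic with period 6.
(27 - 1) mod 6 = 2, so a(27) = a(3) = 13.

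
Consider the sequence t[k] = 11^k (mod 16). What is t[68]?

1

t[0] = 1, t[1] = 11, t[2] = 9, t[3] = 3, t[4] = 1.
Since t[4] = t[0] = 1, the sequence is periodic with period 4.
So t[68] = t[0 + ((68-0) mod 4)] = t[0] = 1.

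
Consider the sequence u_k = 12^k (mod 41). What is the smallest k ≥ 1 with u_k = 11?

We have u_0 = 1,  u_1 = 12,  u_2 = 21,  u_3 = 6,  u_4 = 31,  u_5 = 3,  u_6 = 36,  u_7 = 22,  u_8 = 18,  u_9 = 11,  u_{10} = 9,  u_{11} = 26,  u_{12} = 25,  u_{13} = 13,  u_{14} = 33,  u_{15} = 27,  u_{16} = 37,  u_{17} = 34,  u_{18} = 39,  u_{19} = 17,  u_{20} = 40,  u_{21} = 29,  u_{22} = 20,  u_{23} = 35,  u_{24} = 10,  u_{25} = 38,  u_{26} = 5,  u_{27} = 19,  u_{28} = 23,  u_{29} = 30,  u_{30} = 32,  u_{31} = 15,  u_{32} = 16,  u_{33} = 28,  u_{34} = 8,  u_{35} = 14,  u_{36} = 4,  u_{37} = 7,  u_{38} = 2,  u_{39} = 24,  u_{40} = 1.
The sequence repeats with period 40.
The value 11 first appears (with k ≥ 1) at u_9.

9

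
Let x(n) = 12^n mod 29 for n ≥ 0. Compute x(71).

x(0) = 1; x(1) = 12; x(2) = 28; x(3) = 17; x(4) = 1.
The sequence repeats with period 4.
So x(71) = x(0 + ((71-0) mod 4)) = x(3) = 17.

17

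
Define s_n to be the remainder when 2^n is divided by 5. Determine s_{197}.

Computing terms: s_0 = 1, s_1 = 2, s_2 = 4, s_3 = 3, s_4 = 1.
Since s_4 = s_0 = 1, the sequence is periodic with period 4.
So s_{197} = s_{0 + ((197-0) mod 4)} = s_1 = 2.

2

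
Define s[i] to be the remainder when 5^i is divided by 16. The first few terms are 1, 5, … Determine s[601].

Computing terms: s[0] = 1,  s[1] = 5,  s[2] = 9,  s[3] = 13,  s[4] = 1.
The sequence repeats with period 4.
(601 - 0) mod 4 = 1, so s[601] = s[1] = 5.

5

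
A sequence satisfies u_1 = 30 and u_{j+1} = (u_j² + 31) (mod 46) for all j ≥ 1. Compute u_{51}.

u_1 = 30; u_2 = 11; u_3 = 14; u_4 = 43; u_5 = 40; u_6 = 21; u_7 = 12; u_8 = 37; u_9 = 20; u_{10} = 17; u_{11} = 44; u_{12} = 35; u_{13} = 14.
Since u_{13} = u_3 = 14, the sequence is eventually periodic: after a pre-period of length 2 it cycles with period 10.
For j ≥ 3, u_j depends only on (j - 3) mod 10. (51 - 3) mod 10 = 8, so u_{51} = u_{11} = 44.

44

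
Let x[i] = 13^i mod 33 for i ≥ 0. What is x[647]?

7

We have x[0] = 1,  x[1] = 13,  x[2] = 4,  x[3] = 19,  x[4] = 16,  x[5] = 10,  x[6] = 31,  x[7] = 7,  x[8] = 25,  x[9] = 28,  x[10] = 1.
Since x[10] = x[0] = 1, the sequence is periodic with period 10.
So x[647] = x[0 + ((647-0) mod 10)] = x[7] = 7.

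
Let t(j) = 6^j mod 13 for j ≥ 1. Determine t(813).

Listing terms: t(1) = 6; t(2) = 10; t(3) = 8; t(4) = 9; t(5) = 2; t(6) = 12; t(7) = 7; t(8) = 3; t(9) = 5; t(10) = 4; t(11) = 11; t(12) = 1; t(13) = 6.
Since t(13) = t(1) = 6, the sequence is periodic with period 12.
So t(813) = t(1 + ((813-1) mod 12)) = t(9) = 5.

5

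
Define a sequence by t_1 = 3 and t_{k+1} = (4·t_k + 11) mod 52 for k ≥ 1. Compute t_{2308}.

7

t_1 = 3, t_2 = 23, t_3 = 51, t_4 = 7, t_5 = 39, t_6 = 11, t_7 = 3.
The sequence repeats with period 6.
So t_{2308} = t_{1 + ((2308-1) mod 6)} = t_4 = 7.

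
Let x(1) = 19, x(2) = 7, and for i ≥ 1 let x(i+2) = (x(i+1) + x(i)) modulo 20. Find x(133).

19

We have x(1) = 19,  x(2) = 7,  x(3) = 6,  x(4) = 13,  x(5) = 19,  x(6) = 12,  x(7) = 11,  x(8) = 3,  x(9) = 14,  x(10) = 17,  x(11) = 11,  x(12) = 8,  x(13) = 19,  x(14) = 7.
The sequence repeats with period 12.
(133 - 1) mod 12 = 0, so x(133) = x(1) = 19.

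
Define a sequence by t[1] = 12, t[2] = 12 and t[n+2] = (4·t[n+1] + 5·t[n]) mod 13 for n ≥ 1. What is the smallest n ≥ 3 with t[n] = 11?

t[1] = 12,  t[2] = 12,  t[3] = 4,  t[4] = 11,  t[5] = 12,  t[6] = 12.
The sequence repeats with period 4.
The value 11 first appears (with n ≥ 3) at t[4].

4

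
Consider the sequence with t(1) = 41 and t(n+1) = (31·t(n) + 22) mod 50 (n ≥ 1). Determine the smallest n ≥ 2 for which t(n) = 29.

t(1) = 41; t(2) = 43; t(3) = 5; t(4) = 27; t(5) = 9; t(6) = 1; t(7) = 3; t(8) = 15; t(9) = 37; t(10) = 19; t(11) = 11; t(12) = 13; t(13) = 25; t(14) = 47; t(15) = 29; t(16) = 21; t(17) = 23; t(18) = 35; t(19) = 7; t(20) = 39; t(21) = 31; t(22) = 33; t(23) = 45; t(24) = 17; t(25) = 49; t(26) = 41.
The sequence repeats with period 25.
The value 29 first appears (with n ≥ 2) at t(15).

15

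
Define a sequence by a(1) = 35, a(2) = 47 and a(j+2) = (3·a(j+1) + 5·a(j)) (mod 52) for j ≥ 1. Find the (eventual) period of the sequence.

We have a(1) = 35, a(2) = 47, a(3) = 4, a(4) = 39, a(5) = 33, a(6) = 34, a(7) = 7, a(8) = 35, a(9) = 36, a(10) = 23, a(11) = 41, a(12) = 30, a(13) = 35, a(14) = 47.
The sequence repeats with period 12.

12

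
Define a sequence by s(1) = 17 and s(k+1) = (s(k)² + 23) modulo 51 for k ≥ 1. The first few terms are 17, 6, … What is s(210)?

27

We have s(1) = 17, s(2) = 6, s(3) = 8, s(4) = 36, s(5) = 44, s(6) = 21, s(7) = 5, s(8) = 48, s(9) = 32, s(10) = 27, s(11) = 38, s(12) = 39, s(13) = 14, s(14) = 15, s(15) = 44.
Since s(15) = s(5) = 44, the sequence is eventually periodic: after a pre-period of length 4 it cycles with period 10.
For k ≥ 5, s(k) depends only on (k - 5) mod 10. (210 - 5) mod 10 = 5, so s(210) = s(10) = 27.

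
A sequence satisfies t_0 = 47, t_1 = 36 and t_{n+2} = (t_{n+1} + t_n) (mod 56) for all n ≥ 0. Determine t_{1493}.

41

Listing terms: t_0 = 47,  t_1 = 36,  t_2 = 27,  t_3 = 7,  t_4 = 34,  t_5 = 41,  t_6 = 19,  t_7 = 4,  t_8 = 23,  t_9 = 27,  t_{10} = 50,  t_{11} = 21,  t_{12} = 15,  t_{13} = 36,  t_{14} = 51,  t_{15} = 31,  t_{16} = 26,  t_{17} = 1,  t_{18} = 27,  t_{19} = 28,  t_{20} = 55,  t_{21} = 27,  t_{22} = 26,  t_{23} = 53,  t_{24} = 23,  t_{25} = 20,  t_{26} = 43,  t_{27} = 7,  t_{28} = 50,  t_{29} = 1,  t_{30} = 51,  t_{31} = 52,  t_{32} = 47,  t_{33} = 43,  t_{34} = 34,  t_{35} = 21,  t_{36} = 55,  t_{37} = 20,  t_{38} = 19,  t_{39} = 39,  t_{40} = 2,  t_{41} = 41,  t_{42} = 43,  t_{43} = 28,  t_{44} = 15,  t_{45} = 43,  t_{46} = 2,  t_{47} = 45,  t_{48} = 47,  t_{49} = 36.
Since (t_{48}, t_{49}) = (t_0, t_1) = (47, 36) (two consecutive terms determine the rest), the sequence is periodic with period 48.
(1493 - 0) mod 48 = 5, so t_{1493} = t_5 = 41.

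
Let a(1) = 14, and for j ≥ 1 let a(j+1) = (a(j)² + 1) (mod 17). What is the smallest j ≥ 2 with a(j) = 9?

6

We have a(1) = 14,  a(2) = 10,  a(3) = 16,  a(4) = 2,  a(5) = 5,  a(6) = 9,  a(7) = 14.
Since a(7) = a(1) = 14, the sequence is periodic with period 6.
The value 9 first appears (with j ≥ 2) at a(6).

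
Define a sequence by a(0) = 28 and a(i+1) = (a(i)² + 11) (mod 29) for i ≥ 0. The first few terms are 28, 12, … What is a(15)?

a(0) = 28, a(1) = 12, a(2) = 10, a(3) = 24, a(4) = 7, a(5) = 2, a(6) = 15, a(7) = 4, a(8) = 27, a(9) = 15.
Since a(9) = a(6) = 15, the sequence is eventually periodic: after a pre-period of length 6 it cycles with period 3.
For i ≥ 6, a(i) depends only on (i - 6) mod 3. (15 - 6) mod 3 = 0, so a(15) = a(6) = 15.

15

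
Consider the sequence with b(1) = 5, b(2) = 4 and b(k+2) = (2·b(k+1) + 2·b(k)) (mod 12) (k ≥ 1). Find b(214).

b(1) = 5,  b(2) = 4,  b(3) = 6,  b(4) = 8,  b(5) = 4,  b(6) = 0,  b(7) = 8,  b(8) = 4.
Since (b(7), b(8)) = (b(4), b(5)) = (8, 4) (two consecutive terms determine the rest), the sequence is eventually periodic: after a pre-period of length 3 it cycles with period 3.
For k ≥ 4, b(k) depends only on (k - 4) mod 3. (214 - 4) mod 3 = 0, so b(214) = b(4) = 8.

8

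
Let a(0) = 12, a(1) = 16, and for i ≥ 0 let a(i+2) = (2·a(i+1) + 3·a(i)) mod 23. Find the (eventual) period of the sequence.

22

a(0) = 12, a(1) = 16, a(2) = 22, a(3) = 0, a(4) = 20, a(5) = 17, a(6) = 2, a(7) = 9, a(8) = 1, a(9) = 6, a(10) = 15, a(11) = 2, a(12) = 3, a(13) = 12, a(14) = 10, a(15) = 10, a(16) = 4, a(17) = 15, a(18) = 19, a(19) = 14, a(20) = 16, a(21) = 5, a(22) = 12, a(23) = 16.
Since (a(22), a(23)) = (a(0), a(1)) = (12, 16) (two consecutive terms determine the rest), the sequence is periodic with period 22.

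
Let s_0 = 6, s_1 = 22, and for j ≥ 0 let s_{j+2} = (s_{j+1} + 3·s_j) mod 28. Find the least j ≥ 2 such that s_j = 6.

10

Listing terms: s_0 = 6, s_1 = 22, s_2 = 12, s_3 = 22, s_4 = 2, s_5 = 12, s_6 = 18, s_7 = 26, s_8 = 24, s_9 = 18, s_{10} = 6, s_{11} = 4, s_{12} = 22, s_{13} = 6, s_{14} = 16, s_{15} = 6, s_{16} = 26, s_{17} = 16, s_{18} = 10, s_{19} = 2, s_{20} = 4, s_{21} = 10, s_{22} = 22, s_{23} = 24, s_{24} = 6, s_{25} = 22.
Since (s_{24}, s_{25}) = (s_0, s_1) = (6, 22) (two consecutive terms determine the rest), the sequence is periodic with period 24.
The value 6 first appears (with j ≥ 2) at s_{10}.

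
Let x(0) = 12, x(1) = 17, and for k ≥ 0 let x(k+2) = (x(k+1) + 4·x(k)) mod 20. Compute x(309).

13

Computing terms: x(0) = 12; x(1) = 17; x(2) = 5; x(3) = 13; x(4) = 13; x(5) = 5; x(6) = 17; x(7) = 17; x(8) = 5.
Since (x(7), x(8)) = (x(1), x(2)) = (17, 5) (two consecutive terms determine the rest), the sequence is eventually periodic: after a pre-period of length 1 it cycles with period 6.
For k ≥ 1, x(k) depends only on (k - 1) mod 6. (309 - 1) mod 6 = 2, so x(309) = x(3) = 13.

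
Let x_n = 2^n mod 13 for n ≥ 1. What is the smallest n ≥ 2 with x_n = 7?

Computing terms: x_1 = 2; x_2 = 4; x_3 = 8; x_4 = 3; x_5 = 6; x_6 = 12; x_7 = 11; x_8 = 9; x_9 = 5; x_{10} = 10; x_{11} = 7; x_{12} = 1; x_{13} = 2.
The sequence repeats with period 12.
The value 7 first appears (with n ≥ 2) at x_{11}.

11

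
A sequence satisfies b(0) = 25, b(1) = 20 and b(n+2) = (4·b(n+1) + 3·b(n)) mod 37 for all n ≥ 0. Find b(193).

We have b(0) = 25, b(1) = 20, b(2) = 7, b(3) = 14, b(4) = 3, b(5) = 17, b(6) = 3, b(7) = 26, b(8) = 2, b(9) = 12, b(10) = 17, b(11) = 30, b(12) = 23, b(13) = 34, b(14) = 20, b(15) = 34, b(16) = 11, b(17) = 35, b(18) = 25, b(19) = 20.
The sequence repeats with period 18.
So b(193) = b(0 + ((193-0) mod 18)) = b(13) = 34.

34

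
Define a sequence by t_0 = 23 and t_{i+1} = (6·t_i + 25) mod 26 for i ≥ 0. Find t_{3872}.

1

t_0 = 23,  t_1 = 7,  t_2 = 15,  t_3 = 11,  t_4 = 13,  t_5 = 25,  t_6 = 19,  t_7 = 9,  t_8 = 1,  t_9 = 5,  t_{10} = 3,  t_{11} = 17,  t_{12} = 23.
The sequence repeats with period 12.
So t_{3872} = t_{0 + ((3872-0) mod 12)} = t_8 = 1.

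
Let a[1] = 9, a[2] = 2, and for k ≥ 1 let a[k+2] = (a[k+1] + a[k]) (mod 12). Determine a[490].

5

Listing terms: a[1] = 9,  a[2] = 2,  a[3] = 11,  a[4] = 1,  a[5] = 0,  a[6] = 1,  a[7] = 1,  a[8] = 2,  a[9] = 3,  a[10] = 5,  a[11] = 8,  a[12] = 1,  a[13] = 9,  a[14] = 10,  a[15] = 7,  a[16] = 5,  a[17] = 0,  a[18] = 5,  a[19] = 5,  a[20] = 10,  a[21] = 3,  a[22] = 1,  a[23] = 4,  a[24] = 5,  a[25] = 9,  a[26] = 2.
The sequence repeats with period 24.
(490 - 1) mod 24 = 9, so a[490] = a[10] = 5.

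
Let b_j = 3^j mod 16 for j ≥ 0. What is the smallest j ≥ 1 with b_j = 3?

b_0 = 1; b_1 = 3; b_2 = 9; b_3 = 11; b_4 = 1.
Since b_4 = b_0 = 1, the sequence is periodic with period 4.
The value 3 first appears (with j ≥ 1) at b_1.

1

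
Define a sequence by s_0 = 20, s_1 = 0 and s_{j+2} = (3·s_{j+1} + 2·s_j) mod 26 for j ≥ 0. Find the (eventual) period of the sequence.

12

Listing terms: s_0 = 20; s_1 = 0; s_2 = 14; s_3 = 16; s_4 = 24; s_5 = 0; s_6 = 22; s_7 = 14; s_8 = 8; s_9 = 0; s_{10} = 16; s_{11} = 22; s_{12} = 20; s_{13} = 0.
Since (s_{12}, s_{13}) = (s_0, s_1) = (20, 0) (two consecutive terms determine the rest), the sequence is periodic with period 12.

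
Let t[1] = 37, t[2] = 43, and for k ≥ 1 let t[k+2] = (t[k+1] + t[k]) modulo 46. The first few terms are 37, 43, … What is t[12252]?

Computing terms: t[1] = 37, t[2] = 43, t[3] = 34, t[4] = 31, t[5] = 19, t[6] = 4, t[7] = 23, t[8] = 27, t[9] = 4, t[10] = 31, t[11] = 35, t[12] = 20, t[13] = 9, t[14] = 29, t[15] = 38, t[16] = 21, t[17] = 13, t[18] = 34, t[19] = 1, t[20] = 35, t[21] = 36, t[22] = 25, t[23] = 15, t[24] = 40, t[25] = 9, t[26] = 3, t[27] = 12, t[28] = 15, t[29] = 27, t[30] = 42, t[31] = 23, t[32] = 19, t[33] = 42, t[34] = 15, t[35] = 11, t[36] = 26, t[37] = 37, t[38] = 17, t[39] = 8, t[40] = 25, t[41] = 33, t[42] = 12, t[43] = 45, t[44] = 11, t[45] = 10, t[46] = 21, t[47] = 31, t[48] = 6, t[49] = 37, t[50] = 43.
Since (t[49], t[50]) = (t[1], t[2]) = (37, 43) (two consecutive terms determine the rest), the sequence is periodic with period 48.
So t[12252] = t[1 + ((12252-1) mod 48)] = t[12] = 20.

20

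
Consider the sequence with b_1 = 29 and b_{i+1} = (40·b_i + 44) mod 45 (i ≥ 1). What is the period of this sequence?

9

Listing terms: b_1 = 29, b_2 = 34, b_3 = 9, b_4 = 44, b_5 = 4, b_6 = 24, b_7 = 14, b_8 = 19, b_9 = 39, b_{10} = 29.
The sequence repeats with period 9.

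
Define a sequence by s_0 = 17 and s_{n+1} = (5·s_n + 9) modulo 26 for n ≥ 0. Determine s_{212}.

s_0 = 17,  s_1 = 16,  s_2 = 11,  s_3 = 12,  s_4 = 17.
The sequence repeats with period 4.
So s_{212} = s_{0 + ((212-0) mod 4)} = s_0 = 17.

17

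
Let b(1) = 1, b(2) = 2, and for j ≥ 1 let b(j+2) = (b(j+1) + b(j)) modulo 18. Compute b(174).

13

b(1) = 1, b(2) = 2, b(3) = 3, b(4) = 5, b(5) = 8, b(6) = 13, b(7) = 3, b(8) = 16, b(9) = 1, b(10) = 17, b(11) = 0, b(12) = 17, b(13) = 17, b(14) = 16, b(15) = 15, b(16) = 13, b(17) = 10, b(18) = 5, b(19) = 15, b(20) = 2, b(21) = 17, b(22) = 1, b(23) = 0, b(24) = 1, b(25) = 1, b(26) = 2.
The sequence repeats with period 24.
(174 - 1) mod 24 = 5, so b(174) = b(6) = 13.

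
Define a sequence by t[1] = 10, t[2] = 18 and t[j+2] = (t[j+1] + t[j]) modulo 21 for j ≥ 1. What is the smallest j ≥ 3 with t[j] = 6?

14

We have t[1] = 10, t[2] = 18, t[3] = 7, t[4] = 4, t[5] = 11, t[6] = 15, t[7] = 5, t[8] = 20, t[9] = 4, t[10] = 3, t[11] = 7, t[12] = 10, t[13] = 17, t[14] = 6, t[15] = 2, t[16] = 8, t[17] = 10, t[18] = 18.
Since (t[17], t[18]) = (t[1], t[2]) = (10, 18) (two consecutive terms determine the rest), the sequence is periodic with period 16.
The value 6 first appears (with j ≥ 3) at t[14].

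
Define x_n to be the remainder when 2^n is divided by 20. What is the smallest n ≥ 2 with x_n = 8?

Listing terms: x_1 = 2, x_2 = 4, x_3 = 8, x_4 = 16, x_5 = 12, x_6 = 4.
Since x_6 = x_2 = 4, the sequence is eventually periodic: after a pre-period of length 1 it cycles with period 4.
The value 8 first appears (with n ≥ 2) at x_3.

3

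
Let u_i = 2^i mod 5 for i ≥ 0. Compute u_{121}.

2

u_0 = 1,  u_1 = 2,  u_2 = 4,  u_3 = 3,  u_4 = 1.
Since u_4 = u_0 = 1, the sequence is periodic with period 4.
So u_{121} = u_{0 + ((121-0) mod 4)} = u_1 = 2.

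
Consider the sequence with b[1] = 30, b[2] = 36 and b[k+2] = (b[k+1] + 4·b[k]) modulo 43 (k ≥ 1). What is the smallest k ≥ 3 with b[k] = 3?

14

Listing terms: b[1] = 30, b[2] = 36, b[3] = 27, b[4] = 42, b[5] = 21, b[6] = 17, b[7] = 15, b[8] = 40, b[9] = 14, b[10] = 2, b[11] = 15, b[12] = 23, b[13] = 40, b[14] = 3, b[15] = 34, b[16] = 3, b[17] = 10, b[18] = 22, b[19] = 19, b[20] = 21, b[21] = 11, b[22] = 9, b[23] = 10, b[24] = 3, b[25] = 0, b[26] = 12, b[27] = 12, b[28] = 17, b[29] = 22, b[30] = 4, b[31] = 6, b[32] = 22, b[33] = 3, b[34] = 5, b[35] = 17, b[36] = 37, b[37] = 19, b[38] = 38, b[39] = 28, b[40] = 8, b[41] = 34, b[42] = 23, b[43] = 30, b[44] = 36.
The sequence repeats with period 42.
The value 3 first appears (with k ≥ 3) at b[14].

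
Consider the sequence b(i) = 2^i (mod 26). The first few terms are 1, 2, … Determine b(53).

We have b(0) = 1, b(1) = 2, b(2) = 4, b(3) = 8, b(4) = 16, b(5) = 6, b(6) = 12, b(7) = 24, b(8) = 22, b(9) = 18, b(10) = 10, b(11) = 20, b(12) = 14, b(13) = 2.
Since b(13) = b(1) = 2, the sequence is eventually periodic: after a pre-period of length 1 it cycles with period 12.
For i ≥ 1, b(i) depends only on (i - 1) mod 12. (53 - 1) mod 12 = 4, so b(53) = b(5) = 6.

6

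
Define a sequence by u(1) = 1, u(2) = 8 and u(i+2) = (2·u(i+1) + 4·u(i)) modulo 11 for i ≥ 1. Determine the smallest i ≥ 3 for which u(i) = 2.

8

Listing terms: u(1) = 1,  u(2) = 8,  u(3) = 9,  u(4) = 6,  u(5) = 4,  u(6) = 10,  u(7) = 3,  u(8) = 2,  u(9) = 5,  u(10) = 7,  u(11) = 1,  u(12) = 8.
Since (u(11), u(12)) = (u(1), u(2)) = (1, 8) (two consecutive terms determine the rest), the sequence is periodic with period 10.
The value 2 first appears (with i ≥ 3) at u(8).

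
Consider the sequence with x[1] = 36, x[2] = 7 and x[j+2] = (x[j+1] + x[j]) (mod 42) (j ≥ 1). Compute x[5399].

5

Computing terms: x[1] = 36; x[2] = 7; x[3] = 1; x[4] = 8; x[5] = 9; x[6] = 17; x[7] = 26; x[8] = 1; x[9] = 27; x[10] = 28; x[11] = 13; x[12] = 41; x[13] = 12; x[14] = 11; x[15] = 23; x[16] = 34; x[17] = 15; x[18] = 7; x[19] = 22; x[20] = 29; x[21] = 9; x[22] = 38; x[23] = 5; x[24] = 1; x[25] = 6; x[26] = 7; x[27] = 13; x[28] = 20; x[29] = 33; x[30] = 11; x[31] = 2; x[32] = 13; x[33] = 15; x[34] = 28; x[35] = 1; x[36] = 29; x[37] = 30; x[38] = 17; x[39] = 5; x[40] = 22; x[41] = 27; x[42] = 7; x[43] = 34; x[44] = 41; x[45] = 33; x[46] = 32; x[47] = 23; x[48] = 13; x[49] = 36; x[50] = 7.
Since (x[49], x[50]) = (x[1], x[2]) = (36, 7) (two consecutive terms determine the rest), the sequence is periodic with period 48.
(5399 - 1) mod 48 = 22, so x[5399] = x[23] = 5.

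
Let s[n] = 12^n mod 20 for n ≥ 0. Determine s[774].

Listing terms: s[0] = 1; s[1] = 12; s[2] = 4; s[3] = 8; s[4] = 16; s[5] = 12.
Since s[5] = s[1] = 12, the sequence is eventually periodic: after a pre-period of length 1 it cycles with period 4.
For n ≥ 1, s[n] depends only on (n - 1) mod 4. (774 - 1) mod 4 = 1, so s[774] = s[2] = 4.

4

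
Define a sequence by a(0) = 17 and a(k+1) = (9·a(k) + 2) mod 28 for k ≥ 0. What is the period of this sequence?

6

a(0) = 17; a(1) = 15; a(2) = 25; a(3) = 3; a(4) = 1; a(5) = 11; a(6) = 17.
Since a(6) = a(0) = 17, the sequence is periodic with period 6.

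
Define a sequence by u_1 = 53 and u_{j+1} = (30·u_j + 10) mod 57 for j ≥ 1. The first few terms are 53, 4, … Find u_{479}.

4

Listing terms: u_1 = 53; u_2 = 4; u_3 = 16; u_4 = 34; u_5 = 4.
Since u_5 = u_2 = 4, the sequence is eventually periodic: after a pre-period of length 1 it cycles with period 3.
For j ≥ 2, u_j depends only on (j - 2) mod 3. (479 - 2) mod 3 = 0, so u_{479} = u_2 = 4.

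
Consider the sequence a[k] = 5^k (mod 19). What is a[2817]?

1

a[1] = 5; a[2] = 6; a[3] = 11; a[4] = 17; a[5] = 9; a[6] = 7; a[7] = 16; a[8] = 4; a[9] = 1; a[10] = 5.
Since a[10] = a[1] = 5, the sequence is periodic with period 9.
(2817 - 1) mod 9 = 8, so a[2817] = a[9] = 1.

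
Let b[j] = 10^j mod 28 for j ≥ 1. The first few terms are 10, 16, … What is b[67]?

b[1] = 10, b[2] = 16, b[3] = 20, b[4] = 4, b[5] = 12, b[6] = 8, b[7] = 24, b[8] = 16.
Since b[8] = b[2] = 16, the sequence is eventually periodic: after a pre-period of length 1 it cycles with period 6.
For j ≥ 2, b[j] depends only on (j - 2) mod 6. (67 - 2) mod 6 = 5, so b[67] = b[7] = 24.

24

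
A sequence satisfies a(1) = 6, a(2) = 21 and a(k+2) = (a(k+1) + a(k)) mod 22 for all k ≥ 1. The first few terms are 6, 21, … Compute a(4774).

4

Computing terms: a(1) = 6; a(2) = 21; a(3) = 5; a(4) = 4; a(5) = 9; a(6) = 13; a(7) = 0; a(8) = 13; a(9) = 13; a(10) = 4; a(11) = 17; a(12) = 21; a(13) = 16; a(14) = 15; a(15) = 9; a(16) = 2; a(17) = 11; a(18) = 13; a(19) = 2; a(20) = 15; a(21) = 17; a(22) = 10; a(23) = 5; a(24) = 15; a(25) = 20; a(26) = 13; a(27) = 11; a(28) = 2; a(29) = 13; a(30) = 15; a(31) = 6; a(32) = 21.
Since (a(31), a(32)) = (a(1), a(2)) = (6, 21) (two consecutive terms determine the rest), the sequence is periodic with period 30.
So a(4774) = a(1 + ((4774-1) mod 30)) = a(4) = 4.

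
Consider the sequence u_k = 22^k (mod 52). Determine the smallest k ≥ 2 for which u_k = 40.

Computing terms: u_1 = 22; u_2 = 16; u_3 = 40; u_4 = 48; u_5 = 16.
Since u_5 = u_2 = 16, the sequence is eventually periodic: after a pre-period of length 1 it cycles with period 3.
The value 40 first appears (with k ≥ 2) at u_3.

3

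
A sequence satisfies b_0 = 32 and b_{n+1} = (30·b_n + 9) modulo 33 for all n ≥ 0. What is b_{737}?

Computing terms: b_0 = 32, b_1 = 12, b_2 = 6, b_3 = 24, b_4 = 3, b_5 = 0, b_6 = 9, b_7 = 15, b_8 = 30, b_9 = 18, b_{10} = 21, b_{11} = 12.
Since b_{11} = b_1 = 12, the sequence is eventually periodic: after a pre-period of length 1 it cycles with period 10.
For n ≥ 1, b_n depends only on (n - 1) mod 10. (737 - 1) mod 10 = 6, so b_{737} = b_7 = 15.

15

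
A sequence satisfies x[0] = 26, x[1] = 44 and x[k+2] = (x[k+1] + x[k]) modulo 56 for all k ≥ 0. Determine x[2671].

4

x[0] = 26; x[1] = 44; x[2] = 14; x[3] = 2; x[4] = 16; x[5] = 18; x[6] = 34; x[7] = 52; x[8] = 30; x[9] = 26; x[10] = 0; x[11] = 26; x[12] = 26; x[13] = 52; x[14] = 22; x[15] = 18; x[16] = 40; x[17] = 2; x[18] = 42; x[19] = 44; x[20] = 30; x[21] = 18; x[22] = 48; x[23] = 10; x[24] = 2; x[25] = 12; x[26] = 14; x[27] = 26; x[28] = 40; x[29] = 10; x[30] = 50; x[31] = 4; x[32] = 54; x[33] = 2; x[34] = 0; x[35] = 2; x[36] = 2; x[37] = 4; x[38] = 6; x[39] = 10; x[40] = 16; x[41] = 26; x[42] = 42; x[43] = 12; x[44] = 54; x[45] = 10; x[46] = 8; x[47] = 18; x[48] = 26; x[49] = 44.
Since (x[48], x[49]) = (x[0], x[1]) = (26, 44) (two consecutive terms determine the rest), the sequence is periodic with period 48.
So x[2671] = x[0 + ((2671-0) mod 48)] = x[31] = 4.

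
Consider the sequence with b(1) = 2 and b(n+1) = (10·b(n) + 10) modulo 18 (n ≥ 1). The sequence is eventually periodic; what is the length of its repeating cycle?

Listing terms: b(1) = 2; b(2) = 12; b(3) = 4; b(4) = 14; b(5) = 6; b(6) = 16; b(7) = 8; b(8) = 0; b(9) = 10; b(10) = 2.
Since b(10) = b(1) = 2, the sequence is periodic with period 9.

9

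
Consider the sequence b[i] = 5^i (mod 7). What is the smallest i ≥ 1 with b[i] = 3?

Computing terms: b[0] = 1,  b[1] = 5,  b[2] = 4,  b[3] = 6,  b[4] = 2,  b[5] = 3,  b[6] = 1.
The sequence repeats with period 6.
The value 3 first appears (with i ≥ 1) at b[5].

5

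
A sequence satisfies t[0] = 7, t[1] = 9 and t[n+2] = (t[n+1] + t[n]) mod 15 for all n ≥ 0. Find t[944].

Listing terms: t[0] = 7; t[1] = 9; t[2] = 1; t[3] = 10; t[4] = 11; t[5] = 6; t[6] = 2; t[7] = 8; t[8] = 10; t[9] = 3; t[10] = 13; t[11] = 1; t[12] = 14; t[13] = 0; t[14] = 14; t[15] = 14; t[16] = 13; t[17] = 12; t[18] = 10; t[19] = 7; t[20] = 2; t[21] = 9; t[22] = 11; t[23] = 5; t[24] = 1; t[25] = 6; t[26] = 7; t[27] = 13; t[28] = 5; t[29] = 3; t[30] = 8; t[31] = 11; t[32] = 4; t[33] = 0; t[34] = 4; t[35] = 4; t[36] = 8; t[37] = 12; t[38] = 5; t[39] = 2; t[40] = 7; t[41] = 9.
The sequence repeats with period 40.
So t[944] = t[0 + ((944-0) mod 40)] = t[24] = 1.

1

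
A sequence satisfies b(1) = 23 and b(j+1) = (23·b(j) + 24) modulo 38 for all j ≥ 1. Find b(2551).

19

Computing terms: b(1) = 23; b(2) = 21; b(3) = 13; b(4) = 19; b(5) = 5; b(6) = 25; b(7) = 29; b(8) = 7; b(9) = 33; b(10) = 23.
Since b(10) = b(1) = 23, the sequence is periodic with period 9.
(2551 - 1) mod 9 = 3, so b(2551) = b(4) = 19.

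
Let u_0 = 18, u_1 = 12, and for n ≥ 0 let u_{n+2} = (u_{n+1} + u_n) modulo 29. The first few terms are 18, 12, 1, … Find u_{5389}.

Computing terms: u_0 = 18, u_1 = 12, u_2 = 1, u_3 = 13, u_4 = 14, u_5 = 27, u_6 = 12, u_7 = 10, u_8 = 22, u_9 = 3, u_{10} = 25, u_{11} = 28, u_{12} = 24, u_{13} = 23, u_{14} = 18, u_{15} = 12.
The sequence repeats with period 14.
(5389 - 0) mod 14 = 13, so u_{5389} = u_{13} = 23.

23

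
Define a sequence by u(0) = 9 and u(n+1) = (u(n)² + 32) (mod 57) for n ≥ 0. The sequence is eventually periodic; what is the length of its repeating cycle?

Computing terms: u(0) = 9,  u(1) = 56,  u(2) = 33,  u(3) = 38,  u(4) = 51,  u(5) = 11,  u(6) = 39,  u(7) = 14,  u(8) = 0,  u(9) = 32,  u(10) = 30,  u(11) = 20,  u(12) = 33.
Since u(12) = u(2) = 33, the sequence is eventually periodic: after a pre-period of length 2 it cycles with period 10.

10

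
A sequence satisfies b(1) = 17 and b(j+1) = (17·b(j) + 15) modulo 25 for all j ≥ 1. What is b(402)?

b(1) = 17, b(2) = 4, b(3) = 8, b(4) = 1, b(5) = 7, b(6) = 9, b(7) = 18, b(8) = 21, b(9) = 22, b(10) = 14, b(11) = 3, b(12) = 16, b(13) = 12, b(14) = 19, b(15) = 13, b(16) = 11, b(17) = 2, b(18) = 24, b(19) = 23, b(20) = 6, b(21) = 17.
Since b(21) = b(1) = 17, the sequence is periodic with period 20.
So b(402) = b(1 + ((402-1) mod 20)) = b(2) = 4.

4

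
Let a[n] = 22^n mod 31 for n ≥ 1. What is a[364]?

a[1] = 22, a[2] = 19, a[3] = 15, a[4] = 20, a[5] = 6, a[6] = 8, a[7] = 21, a[8] = 28, a[9] = 27, a[10] = 5, a[11] = 17, a[12] = 2, a[13] = 13, a[14] = 7, a[15] = 30, a[16] = 9, a[17] = 12, a[18] = 16, a[19] = 11, a[20] = 25, a[21] = 23, a[22] = 10, a[23] = 3, a[24] = 4, a[25] = 26, a[26] = 14, a[27] = 29, a[28] = 18, a[29] = 24, a[30] = 1, a[31] = 22.
The sequence repeats with period 30.
So a[364] = a[1 + ((364-1) mod 30)] = a[4] = 20.

20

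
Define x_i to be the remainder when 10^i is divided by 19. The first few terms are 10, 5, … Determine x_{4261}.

Listing terms: x_1 = 10, x_2 = 5, x_3 = 12, x_4 = 6, x_5 = 3, x_6 = 11, x_7 = 15, x_8 = 17, x_9 = 18, x_{10} = 9, x_{11} = 14, x_{12} = 7, x_{13} = 13, x_{14} = 16, x_{15} = 8, x_{16} = 4, x_{17} = 2, x_{18} = 1, x_{19} = 10.
The sequence repeats with period 18.
So x_{4261} = x_{1 + ((4261-1) mod 18)} = x_{13} = 13.

13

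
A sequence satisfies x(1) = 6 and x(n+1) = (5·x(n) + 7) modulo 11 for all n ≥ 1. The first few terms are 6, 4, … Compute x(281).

Listing terms: x(1) = 6, x(2) = 4, x(3) = 5, x(4) = 10, x(5) = 2, x(6) = 6.
The sequence repeats with period 5.
(281 - 1) mod 5 = 0, so x(281) = x(1) = 6.

6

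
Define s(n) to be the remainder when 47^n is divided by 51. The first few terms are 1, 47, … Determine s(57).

We have s(0) = 1, s(1) = 47, s(2) = 16, s(3) = 38, s(4) = 1.
The sequence repeats with period 4.
So s(57) = s(0 + ((57-0) mod 4)) = s(1) = 47.

47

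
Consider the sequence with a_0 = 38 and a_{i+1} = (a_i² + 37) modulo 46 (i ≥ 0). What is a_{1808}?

Computing terms: a_0 = 38,  a_1 = 9,  a_2 = 26,  a_3 = 23,  a_4 = 14,  a_5 = 3,  a_6 = 0,  a_7 = 37,  a_8 = 26.
Since a_8 = a_2 = 26, the sequence is eventually periodic: after a pre-period of length 2 it cycles with period 6.
For i ≥ 2, a_i depends only on (i - 2) mod 6. (1808 - 2) mod 6 = 0, so a_{1808} = a_2 = 26.

26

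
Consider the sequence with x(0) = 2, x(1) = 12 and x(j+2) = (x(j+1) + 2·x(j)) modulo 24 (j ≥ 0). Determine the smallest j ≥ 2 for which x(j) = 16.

2

Listing terms: x(0) = 2; x(1) = 12; x(2) = 16; x(3) = 16; x(4) = 0; x(5) = 8; x(6) = 8; x(7) = 0; x(8) = 16; x(9) = 16.
Since (x(8), x(9)) = (x(2), x(3)) = (16, 16) (two consecutive terms determine the rest), the sequence is eventually periodic: after a pre-period of length 2 it cycles with period 6.
The value 16 first appears (with j ≥ 2) at x(2).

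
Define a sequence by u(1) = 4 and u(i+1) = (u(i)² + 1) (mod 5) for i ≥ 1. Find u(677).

u(1) = 4, u(2) = 2, u(3) = 0, u(4) = 1, u(5) = 2.
Since u(5) = u(2) = 2, the sequence is eventually periodic: after a pre-period of length 1 it cycles with period 3.
For i ≥ 2, u(i) depends only on (i - 2) mod 3. (677 - 2) mod 3 = 0, so u(677) = u(2) = 2.

2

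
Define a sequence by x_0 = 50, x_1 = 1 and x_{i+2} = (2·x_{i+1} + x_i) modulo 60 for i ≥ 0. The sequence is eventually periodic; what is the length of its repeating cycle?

24

We have x_0 = 50, x_1 = 1, x_2 = 52, x_3 = 45, x_4 = 22, x_5 = 29, x_6 = 20, x_7 = 9, x_8 = 38, x_9 = 25, x_{10} = 28, x_{11} = 21, x_{12} = 10, x_{13} = 41, x_{14} = 32, x_{15} = 45, x_{16} = 2, x_{17} = 49, x_{18} = 40, x_{19} = 9, x_{20} = 58, x_{21} = 5, x_{22} = 8, x_{23} = 21, x_{24} = 50, x_{25} = 1.
Since (x_{24}, x_{25}) = (x_0, x_1) = (50, 1) (two consecutive terms determine the rest), the sequence is periodic with period 24.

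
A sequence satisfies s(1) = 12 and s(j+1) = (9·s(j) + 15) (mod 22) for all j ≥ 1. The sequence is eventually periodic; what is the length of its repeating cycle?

10

We have s(1) = 12,  s(2) = 13,  s(3) = 0,  s(4) = 15,  s(5) = 18,  s(6) = 1,  s(7) = 2,  s(8) = 11,  s(9) = 4,  s(10) = 7,  s(11) = 12.
Since s(11) = s(1) = 12, the sequence is periodic with period 10.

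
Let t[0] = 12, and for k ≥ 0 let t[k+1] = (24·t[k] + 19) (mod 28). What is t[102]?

t[0] = 12, t[1] = 27, t[2] = 23, t[3] = 11, t[4] = 3, t[5] = 7, t[6] = 19, t[7] = 27.
Since t[7] = t[1] = 27, the sequence is eventually periodic: after a pre-period of length 1 it cycles with period 6.
For k ≥ 1, t[k] depends only on (k - 1) mod 6. (102 - 1) mod 6 = 5, so t[102] = t[6] = 19.

19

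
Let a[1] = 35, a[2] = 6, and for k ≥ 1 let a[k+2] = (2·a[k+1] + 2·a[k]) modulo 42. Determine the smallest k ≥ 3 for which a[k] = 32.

We have a[1] = 35, a[2] = 6, a[3] = 40, a[4] = 8, a[5] = 12, a[6] = 40, a[7] = 20, a[8] = 36, a[9] = 28, a[10] = 2, a[11] = 18, a[12] = 40, a[13] = 32, a[14] = 18, a[15] = 16, a[16] = 26, a[17] = 0, a[18] = 10, a[19] = 20, a[20] = 18, a[21] = 34, a[22] = 20, a[23] = 24, a[24] = 4, a[25] = 14, a[26] = 36, a[27] = 16, a[28] = 20, a[29] = 30, a[30] = 16, a[31] = 8, a[32] = 6, a[33] = 28, a[34] = 26, a[35] = 24, a[36] = 16, a[37] = 38, a[38] = 24, a[39] = 40, a[40] = 2, a[41] = 0, a[42] = 4, a[43] = 8, a[44] = 24, a[45] = 22, a[46] = 8, a[47] = 18, a[48] = 10, a[49] = 14, a[50] = 6, a[51] = 40.
Since (a[50], a[51]) = (a[2], a[3]) = (6, 40) (two consecutive terms determine the rest), the sequence is eventually periodic: after a pre-period of length 1 it cycles with period 48.
The value 32 first appears (with k ≥ 3) at a[13].

13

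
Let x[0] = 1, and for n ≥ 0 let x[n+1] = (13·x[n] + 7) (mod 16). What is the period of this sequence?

We have x[0] = 1, x[1] = 4, x[2] = 11, x[3] = 6, x[4] = 5, x[5] = 8, x[6] = 15, x[7] = 10, x[8] = 9, x[9] = 12, x[10] = 3, x[11] = 14, x[12] = 13, x[13] = 0, x[14] = 7, x[15] = 2, x[16] = 1.
Since x[16] = x[0] = 1, the sequence is periodic with period 16.

16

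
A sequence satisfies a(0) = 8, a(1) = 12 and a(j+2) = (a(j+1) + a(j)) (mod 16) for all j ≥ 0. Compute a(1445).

4

Listing terms: a(0) = 8,  a(1) = 12,  a(2) = 4,  a(3) = 0,  a(4) = 4,  a(5) = 4,  a(6) = 8,  a(7) = 12.
The sequence repeats with period 6.
(1445 - 0) mod 6 = 5, so a(1445) = a(5) = 4.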